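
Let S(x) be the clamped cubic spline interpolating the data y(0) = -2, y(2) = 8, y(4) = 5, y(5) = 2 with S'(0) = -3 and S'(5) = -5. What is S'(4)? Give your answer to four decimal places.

Write m_i for S''(x_i). With h_i = 2, 2, 1 and divided differences Δ_i = 5, -3/2, -3, the continuity of S' gives the tridiagonal system
  2·m_0 + 8·m_1 + 2·m_2 = 6(Δ_1 - Δ_0) = -39
  2·m_1 + 6·m_2 + 1·m_3 = 6(Δ_2 - Δ_1) = -9
Clamped end conditions give two more equations: 2h_0·m_0 + h_0·m_1 = 6(Δ_0 - S'(0)) = 48 and h_2·m_2 + 2h_2·m_3 = 6(S'(5) - Δ_2) = -12.
Solving the tridiagonal system: m_0 = 779/46, m_1 = -227/23, m_2 = 70/23, m_3 = -173/23.
On [4, 5], S'(x) = b_2 + 2c_2·(x - 4) + 3d_2·(x - 4)² with b_2 = Δ_2 - h_2(2m_2 + m_3)/6 = -127/46, c_2 = m_2/2 = 35/23, d_2 = (m_3 - m_2)/(6h_2) = -81/46. So S'(4) = -127/46.

-2.7609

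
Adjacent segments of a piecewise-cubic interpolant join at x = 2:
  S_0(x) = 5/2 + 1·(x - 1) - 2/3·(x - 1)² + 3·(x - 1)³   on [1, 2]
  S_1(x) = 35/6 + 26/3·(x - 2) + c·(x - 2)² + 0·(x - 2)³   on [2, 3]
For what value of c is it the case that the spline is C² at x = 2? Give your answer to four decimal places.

S_0''(x) = -4/3 + 18·(x - 1), so S_0''(2) = 50/3. On the right, S_1''(2) = 2c, so c = 25/3.

8.3333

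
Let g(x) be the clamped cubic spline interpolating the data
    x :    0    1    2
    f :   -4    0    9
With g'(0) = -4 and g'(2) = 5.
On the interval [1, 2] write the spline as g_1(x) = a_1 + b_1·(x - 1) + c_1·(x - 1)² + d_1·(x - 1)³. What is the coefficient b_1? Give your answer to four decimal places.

9.5000

Let m_i = g''(x_i). Step sizes h_i = 1, 1; slopes of the chords Δ_i = (y_(i+1) - y_i)/h_i = 4, 9.
  1·m_0 + 4·m_1 + 1·m_2 = 6(Δ_1 - Δ_0) = 30
Clamped end conditions give two more equations: 2h_0·m_0 + h_0·m_1 = 6(Δ_0 - g'(0)) = 48 and h_1·m_1 + 2h_1·m_2 = 6(g'(2) - Δ_1) = -24.
Solving: m_0 = 21, m_1 = 6, m_2 = -15.
On [1, 2], with g_1(x) = a_1 + b_1·(x - 1) + c_1·(x - 1)² + d_1·(x - 1)³: c_1 = m_1/2 = 3, d_1 = (m_2 - m_1)/(6h_1) = -7/2, b_1 = Δ_1 - h_1(2m_1 + m_2)/6 = 19/2.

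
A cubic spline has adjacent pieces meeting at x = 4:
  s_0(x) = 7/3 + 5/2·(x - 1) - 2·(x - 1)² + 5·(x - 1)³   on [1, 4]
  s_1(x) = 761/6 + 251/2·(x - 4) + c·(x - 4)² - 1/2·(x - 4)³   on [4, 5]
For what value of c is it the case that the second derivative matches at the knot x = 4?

43

s_0''(x) = -4 + 30·(x - 1), so s_0''(4) = 86. On the right, s_1''(4) = 2c, so c = 43.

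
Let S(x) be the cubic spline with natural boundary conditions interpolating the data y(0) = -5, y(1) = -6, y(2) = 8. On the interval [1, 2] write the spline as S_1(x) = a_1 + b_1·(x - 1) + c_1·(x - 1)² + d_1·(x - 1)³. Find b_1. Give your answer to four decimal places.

Write M_i for S''(x_i). With h_i = 1, 1 and divided differences Δ_i = -1, 14, the continuity of S' gives the tridiagonal system
  1·M_0 + 4·M_1 + 1·M_2 = 6(Δ_1 - Δ_0) = 90
Natural end conditions: M_0 = M_2 = 0.
Hence M_0 = 0, M_1 = 45/2, M_2 = 0.
On [1, 2], with S_1(x) = a_1 + b_1·(x - 1) + c_1·(x - 1)² + d_1·(x - 1)³: c_1 = M_1/2 = 45/4, d_1 = (M_2 - M_1)/(6h_1) = -15/4, b_1 = Δ_1 - h_1(2M_1 + M_2)/6 = 13/2.

6.5000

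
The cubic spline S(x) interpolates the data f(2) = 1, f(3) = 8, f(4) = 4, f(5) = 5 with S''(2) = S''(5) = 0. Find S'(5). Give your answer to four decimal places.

With σ_i denoting the second derivative at x_i, h_i = 1, 1, 1, and Δ_i = (y_(i+1) − y_i)/h_i = 7, -4, 1:
  1·σ_0 + 4·σ_1 + 1·σ_2 = 6(Δ_1 - Δ_0) = -66
  1·σ_1 + 4·σ_2 + 1·σ_3 = 6(Δ_2 - Δ_1) = 30
Natural end conditions: σ_0 = σ_3 = 0.
Forward elimination and back-substitution give σ_0 = 0, σ_1 = -98/5, σ_2 = 62/5, σ_3 = 0.
On [4, 5], S'(x) = b_2 + 2c_2·(x - 4) + 3d_2·(x - 4)² with b_2 = Δ_2 - h_2(2σ_2 + σ_3)/6 = -47/15, c_2 = σ_2/2 = 31/5, d_2 = (σ_3 - σ_2)/(6h_2) = -31/15. So S'(5) = 46/15.

3.0667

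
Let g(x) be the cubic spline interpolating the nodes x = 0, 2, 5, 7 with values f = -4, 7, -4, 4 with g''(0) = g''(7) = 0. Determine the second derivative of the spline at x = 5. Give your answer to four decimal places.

Put M_i = g'' at the i-th knot. Here h = (2, 3, 2) and Δ = (11/2, -11/3, 4), so the interior equations h_(i-1)·M_(i-1) + 2(h_(i-1)+h_i)·M_i + h_i·M_(i+1) = 6(Δ_i − Δ_(i-1)) read
  2·M_0 + 10·M_1 + 3·M_2 = 6(Δ_1 - Δ_0) = -55
  3·M_1 + 10·M_2 + 2·M_3 = 6(Δ_2 - Δ_1) = 46
Natural end conditions: M_0 = M_3 = 0.
Solving: M_0 = 0, M_1 = -688/91, M_2 = 625/91, M_3 = 0.

6.8681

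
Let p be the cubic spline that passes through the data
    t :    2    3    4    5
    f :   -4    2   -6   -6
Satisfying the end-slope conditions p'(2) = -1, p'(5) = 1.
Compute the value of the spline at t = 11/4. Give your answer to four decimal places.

Let M_i = p''(x_i). Step sizes h_i = 1, 1, 1; slopes of the chords Δ_i = (y_(i+1) - y_i)/h_i = 6, -8, 0.
  1·M_0 + 4·M_1 + 1·M_2 = 6(Δ_1 - Δ_0) = -84
  1·M_1 + 4·M_2 + 1·M_3 = 6(Δ_2 - Δ_1) = 48
Clamped end conditions give two more equations: 2h_0·M_0 + h_0·M_1 = 6(Δ_0 - p'(2)) = 42 and h_2·M_2 + 2h_2·M_3 = 6(p'(5) - Δ_2) = 6.
Hence M_0 = 118/3, M_1 = -110/3, M_2 = 70/3, M_3 = -26/3.
On [2, 3], p(t) = -4 - 1·(t - 2) + 59/3·(t - 2)² - 38/3·(t - 2)³.
With (t - 2) = 3/4: p(11/4) = 31/32.

0.9688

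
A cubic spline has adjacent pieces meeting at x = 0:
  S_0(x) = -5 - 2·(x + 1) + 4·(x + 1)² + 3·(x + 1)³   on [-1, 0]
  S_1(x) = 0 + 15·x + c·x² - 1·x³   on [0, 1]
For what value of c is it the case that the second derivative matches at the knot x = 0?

13

S_0''(x) = 8 + 18·(x + 1), so S_0''(0) = 26. On the right, S_1''(0) = 2c, so c = 13.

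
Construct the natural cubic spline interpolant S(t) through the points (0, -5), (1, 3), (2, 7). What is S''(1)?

Let σ_i = S''(x_i). Step sizes h_i = 1, 1; slopes of the chords Δ_i = (y_(i+1) - y_i)/h_i = 8, 4.
  1·σ_0 + 4·σ_1 + 1·σ_2 = 6(Δ_1 - Δ_0) = -24
Natural end conditions: σ_0 = σ_2 = 0.
Solving the tridiagonal system: σ_0 = 0, σ_1 = -6, σ_2 = 0.

-6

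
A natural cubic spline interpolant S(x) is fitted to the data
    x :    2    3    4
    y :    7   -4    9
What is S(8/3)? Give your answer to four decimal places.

-2.5556

Write M_i for S''(x_i). With h_i = 1, 1 and divided differences Δ_i = -11, 13, the continuity of S' gives the tridiagonal system
  1·M_0 + 4·M_1 + 1·M_2 = 6(Δ_1 - Δ_0) = 144
Natural end conditions: M_0 = M_2 = 0.
Solving the tridiagonal system: M_0 = 0, M_1 = 36, M_2 = 0.
On [2, 3], S(x) = 7 - 17·(x - 2) + 0·(x - 2)² + 6·(x - 2)³.
With (x - 2) = 2/3: S(8/3) = -23/9.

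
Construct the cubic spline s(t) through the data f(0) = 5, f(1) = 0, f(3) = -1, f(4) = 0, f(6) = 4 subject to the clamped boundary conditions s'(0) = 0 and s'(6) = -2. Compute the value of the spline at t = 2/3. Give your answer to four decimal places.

2.0984

Let M_i = s''(x_i). Step sizes h_i = 1, 2, 1, 2; slopes of the chords Δ_i = (y_(i+1) - y_i)/h_i = -5, -1/2, 1, 2.
  1·M_0 + 6·M_1 + 2·M_2 = 6(Δ_1 - Δ_0) = 27
  2·M_1 + 6·M_2 + 1·M_3 = 6(Δ_2 - Δ_1) = 9
  1·M_2 + 6·M_3 + 2·M_4 = 6(Δ_3 - Δ_2) = 6
Clamped end conditions give two more equations: 2h_0·M_0 + h_0·M_1 = 6(Δ_0 - s'(0)) = -30 and h_3·M_3 + 2h_3·M_4 = 6(s'(6) - Δ_3) = -24.
Solving the tridiagonal system: M_0 = -1783/93, M_1 = 776/93, M_2 = -181/93, M_3 = 371/93, M_4 = -1487/186.
On [0, 1], s(t) = 5 + 0·t - 1783/186·t² + 853/186·t³.
With t = 2/3: s(2/3) = 5269/2511.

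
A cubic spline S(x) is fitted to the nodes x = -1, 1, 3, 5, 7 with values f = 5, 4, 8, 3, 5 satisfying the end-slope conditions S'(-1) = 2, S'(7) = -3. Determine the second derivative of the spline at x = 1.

Write M_i for S''(x_i). With h_i = 2, 2, 2, 2 and divided differences Δ_i = -1/2, 2, -5/2, 1, the continuity of S' gives the tridiagonal system
  2·M_0 + 8·M_1 + 2·M_2 = 6(Δ_1 - Δ_0) = 15
  2·M_1 + 8·M_2 + 2·M_3 = 6(Δ_2 - Δ_1) = -27
  2·M_2 + 8·M_3 + 2·M_4 = 6(Δ_3 - Δ_2) = 21
Clamped end conditions give two more equations: 2h_0·M_0 + h_0·M_1 = 6(Δ_0 - S'(-1)) = -15 and h_3·M_3 + 2h_3·M_4 = 6(S'(7) - Δ_3) = -24.
Forward elimination and back-substitution give M_0 = -25/4, M_1 = 5, M_2 = -25/4, M_3 = 13/2, M_4 = -37/4.

5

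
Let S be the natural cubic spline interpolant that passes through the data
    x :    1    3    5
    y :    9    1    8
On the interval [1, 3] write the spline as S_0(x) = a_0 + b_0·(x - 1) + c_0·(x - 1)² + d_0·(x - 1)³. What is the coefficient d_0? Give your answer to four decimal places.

Write M_i for S''(x_i). With h_i = 2, 2 and divided differences Δ_i = -4, 7/2, the continuity of S' gives the tridiagonal system
  2·M_0 + 8·M_1 + 2·M_2 = 6(Δ_1 - Δ_0) = 45
Natural end conditions: M_0 = M_2 = 0.
Solving: M_0 = 0, M_1 = 45/8, M_2 = 0.
On [1, 3], with S_0(x) = a_0 + b_0·(x - 1) + c_0·(x - 1)² + d_0·(x - 1)³: c_0 = M_0/2 = 0, d_0 = (M_1 - M_0)/(6h_0) = 15/32, b_0 = Δ_0 - h_0(2M_0 + M_1)/6 = -47/8.

0.4688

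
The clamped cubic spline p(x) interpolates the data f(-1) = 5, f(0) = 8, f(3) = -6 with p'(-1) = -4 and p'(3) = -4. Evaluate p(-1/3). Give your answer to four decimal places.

Write m_i for p''(x_i). With h_i = 1, 3 and divided differences Δ_i = 3, -14/3, the continuity of p' gives the tridiagonal system
  1·m_0 + 8·m_1 + 3·m_2 = 6(Δ_1 - Δ_0) = -46
Clamped end conditions give two more equations: 2h_0·m_0 + h_0·m_1 = 6(Δ_0 - p'(-1)) = 42 and h_1·m_1 + 2h_1·m_2 = 6(p'(3) - Δ_1) = 4.
Hence m_0 = 107/4, m_1 = -23/2, m_2 = 77/12.
On [-1, 0], p(x) = 5 - 4·(x + 1) + 107/8·(x + 1)² - 51/8·(x + 1)³.
With (x + 1) = 2/3: p(-1/3) = 115/18.

6.3889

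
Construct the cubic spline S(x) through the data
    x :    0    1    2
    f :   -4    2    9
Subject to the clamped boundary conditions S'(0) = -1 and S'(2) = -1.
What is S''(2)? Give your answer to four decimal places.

Write M_i for S''(x_i). With h_i = 1, 1 and divided differences Δ_i = 6, 7, the continuity of S' gives the tridiagonal system
  1·M_0 + 4·M_1 + 1·M_2 = 6(Δ_1 - Δ_0) = 6
Clamped end conditions give two more equations: 2h_0·M_0 + h_0·M_1 = 6(Δ_0 - S'(0)) = 42 and h_1·M_1 + 2h_1·M_2 = 6(S'(2) - Δ_1) = -48.
Forward elimination and back-substitution give M_0 = 39/2, M_1 = 3, M_2 = -51/2.

-25.5000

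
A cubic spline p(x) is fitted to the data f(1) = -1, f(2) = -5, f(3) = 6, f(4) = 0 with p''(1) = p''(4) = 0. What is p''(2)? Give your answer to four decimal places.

30.8000

Let m_i = p''(x_i). Step sizes h_i = 1, 1, 1; slopes of the chords Δ_i = (y_(i+1) - y_i)/h_i = -4, 11, -6.
  1·m_0 + 4·m_1 + 1·m_2 = 6(Δ_1 - Δ_0) = 90
  1·m_1 + 4·m_2 + 1·m_3 = 6(Δ_2 - Δ_1) = -102
Natural end conditions: m_0 = m_3 = 0.
Solving the tridiagonal system: m_0 = 0, m_1 = 154/5, m_2 = -166/5, m_3 = 0.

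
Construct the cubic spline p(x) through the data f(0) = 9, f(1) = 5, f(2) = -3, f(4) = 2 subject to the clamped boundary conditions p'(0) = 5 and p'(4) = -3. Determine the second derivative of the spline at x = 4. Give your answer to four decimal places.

-16.5909

With m_i denoting the second derivative at x_i, h_i = 1, 1, 2, and Δ_i = (y_(i+1) − y_i)/h_i = -4, -8, 5/2:
  1·m_0 + 4·m_1 + 1·m_2 = 6(Δ_1 - Δ_0) = -24
  1·m_1 + 6·m_2 + 2·m_3 = 6(Δ_2 - Δ_1) = 63
Clamped end conditions give two more equations: 2h_0·m_0 + h_0·m_1 = 6(Δ_0 - p'(0)) = -54 and h_2·m_2 + 2h_2·m_3 = 6(p'(4) - Δ_2) = -33.
Solving the tridiagonal system: m_0 = -551/22, m_1 = -43/11, m_2 = 367/22, m_3 = -365/22.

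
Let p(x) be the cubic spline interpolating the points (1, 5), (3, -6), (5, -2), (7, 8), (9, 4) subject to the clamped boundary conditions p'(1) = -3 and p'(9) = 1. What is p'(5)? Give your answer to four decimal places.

5.9643

Let M_i = p''(x_i). Step sizes h_i = 2, 2, 2, 2; slopes of the chords Δ_i = (y_(i+1) - y_i)/h_i = -11/2, 2, 5, -2.
  2·M_0 + 8·M_1 + 2·M_2 = 6(Δ_1 - Δ_0) = 45
  2·M_1 + 8·M_2 + 2·M_3 = 6(Δ_2 - Δ_1) = 18
  2·M_2 + 8·M_3 + 2·M_4 = 6(Δ_3 - Δ_2) = -42
Clamped end conditions give two more equations: 2h_0·M_0 + h_0·M_1 = 6(Δ_0 - p'(1)) = -15 and h_3·M_3 + 2h_3·M_4 = 6(p'(9) - Δ_3) = 18.
Solving: M_0 = -799/112, M_1 = 379/56, M_2 = 41/16, M_3 = -449/56, M_4 = 953/112.
On [5, 7], p'(x) = b_2 + 2c_2·(x - 5) + 3d_2·(x - 5)² with b_2 = Δ_2 - h_2(2M_2 + M_3)/6 = 167/28, c_2 = M_2/2 = 41/32, d_2 = (M_3 - M_2)/(6h_2) = -395/448. So p'(5) = 167/28.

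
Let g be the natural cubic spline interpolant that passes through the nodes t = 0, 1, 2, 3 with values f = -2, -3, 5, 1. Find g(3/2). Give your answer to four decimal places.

1.2250

Put M_i = g'' at the i-th knot. Here h = (1, 1, 1) and Δ = (-1, 8, -4), so the interior equations h_(i-1)·M_(i-1) + 2(h_(i-1)+h_i)·M_i + h_i·M_(i+1) = 6(Δ_i − Δ_(i-1)) read
  1·M_0 + 4·M_1 + 1·M_2 = 6(Δ_1 - Δ_0) = 54
  1·M_1 + 4·M_2 + 1·M_3 = 6(Δ_2 - Δ_1) = -72
Natural end conditions: M_0 = M_3 = 0.
Solving the tridiagonal system: M_0 = 0, M_1 = 96/5, M_2 = -114/5, M_3 = 0.
On [1, 2], g(t) = -3 + 27/5·(t - 1) + 48/5·(t - 1)² - 7·(t - 1)³.
With (t - 1) = 1/2: g(3/2) = 49/40.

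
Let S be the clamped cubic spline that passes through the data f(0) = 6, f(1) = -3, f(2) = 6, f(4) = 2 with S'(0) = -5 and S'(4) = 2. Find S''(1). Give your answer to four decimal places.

With σ_i denoting the second derivative at x_i, h_i = 1, 1, 2, and Δ_i = (y_(i+1) − y_i)/h_i = -9, 9, -2:
  1·σ_0 + 4·σ_1 + 1·σ_2 = 6(Δ_1 - Δ_0) = 108
  1·σ_1 + 6·σ_2 + 2·σ_3 = 6(Δ_2 - Δ_1) = -66
Clamped end conditions give two more equations: 2h_0·σ_0 + h_0·σ_1 = 6(Δ_0 - S'(0)) = -24 and h_2·σ_2 + 2h_2·σ_3 = 6(S'(4) - Δ_2) = 24.
Solving: σ_0 = -358/11, σ_1 = 452/11, σ_2 = -262/11, σ_3 = 197/11.

41.0909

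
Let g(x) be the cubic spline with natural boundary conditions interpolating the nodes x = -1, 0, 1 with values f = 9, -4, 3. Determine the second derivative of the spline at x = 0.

Write M_i for g''(x_i). With h_i = 1, 1 and divided differences Δ_i = -13, 7, the continuity of g' gives the tridiagonal system
  1·M_0 + 4·M_1 + 1·M_2 = 6(Δ_1 - Δ_0) = 120
Natural end conditions: M_0 = M_2 = 0.
Solving the tridiagonal system: M_0 = 0, M_1 = 30, M_2 = 0.

30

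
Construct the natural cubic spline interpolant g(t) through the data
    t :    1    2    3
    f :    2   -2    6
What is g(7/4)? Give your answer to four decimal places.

Put m_i = g'' at the i-th knot. Here h = (1, 1) and Δ = (-4, 8), so the interior equations h_(i-1)·m_(i-1) + 2(h_(i-1)+h_i)·m_i + h_i·m_(i+1) = 6(Δ_i − Δ_(i-1)) read
  1·m_0 + 4·m_1 + 1·m_2 = 6(Δ_1 - Δ_0) = 72
Natural end conditions: m_0 = m_2 = 0.
Hence m_0 = 0, m_1 = 18, m_2 = 0.
On [1, 2], g(t) = 2 - 7·(t - 1) + 0·(t - 1)² + 3·(t - 1)³.
With (t - 1) = 3/4: g(7/4) = -127/64.

-1.9844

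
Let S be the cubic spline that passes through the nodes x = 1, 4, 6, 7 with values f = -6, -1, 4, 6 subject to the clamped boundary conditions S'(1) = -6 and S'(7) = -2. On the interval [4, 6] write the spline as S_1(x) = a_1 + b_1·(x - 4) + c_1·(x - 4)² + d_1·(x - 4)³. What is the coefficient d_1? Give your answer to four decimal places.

0.4474

With m_i denoting the second derivative at x_i, h_i = 3, 2, 1, and Δ_i = (y_(i+1) − y_i)/h_i = 5/3, 5/2, 2:
  3·m_0 + 10·m_1 + 2·m_2 = 6(Δ_1 - Δ_0) = 5
  2·m_1 + 6·m_2 + 1·m_3 = 6(Δ_2 - Δ_1) = -3
Clamped end conditions give two more equations: 2h_0·m_0 + h_0·m_1 = 6(Δ_0 - S'(1)) = 46 and h_2·m_2 + 2h_2·m_3 = 6(S'(7) - Δ_2) = -24.
Solving: m_0 = 515/57, m_1 = -52/19, m_2 = 50/19, m_3 = -253/19.
On [4, 6], with S_1(x) = a_1 + b_1·(x - 4) + c_1·(x - 4)² + d_1·(x - 4)³: c_1 = m_1/2 = -26/19, d_1 = (m_2 - m_1)/(6h_1) = 17/38, b_1 = Δ_1 - h_1(2m_1 + m_2)/6 = 131/38.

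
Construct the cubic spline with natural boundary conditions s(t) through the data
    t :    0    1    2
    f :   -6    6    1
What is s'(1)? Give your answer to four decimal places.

3.5000

With σ_i denoting the second derivative at x_i, h_i = 1, 1, and Δ_i = (y_(i+1) − y_i)/h_i = 12, -5:
  1·σ_0 + 4·σ_1 + 1·σ_2 = 6(Δ_1 - Δ_0) = -102
Natural end conditions: σ_0 = σ_2 = 0.
Forward elimination and back-substitution give σ_0 = 0, σ_1 = -51/2, σ_2 = 0.
On [1, 2], s'(t) = b_1 + 2c_1·(t - 1) + 3d_1·(t - 1)² with b_1 = Δ_1 - h_1(2σ_1 + σ_2)/6 = 7/2, c_1 = σ_1/2 = -51/4, d_1 = (σ_2 - σ_1)/(6h_1) = 17/4. So s'(1) = 7/2.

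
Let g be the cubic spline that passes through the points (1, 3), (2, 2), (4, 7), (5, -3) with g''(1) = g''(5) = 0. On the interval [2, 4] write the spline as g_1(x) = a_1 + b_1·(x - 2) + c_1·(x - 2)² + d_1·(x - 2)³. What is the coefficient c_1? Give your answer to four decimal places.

4.3125

Write M_i for g''(x_i). With h_i = 1, 2, 1 and divided differences Δ_i = -1, 5/2, -10, the continuity of g' gives the tridiagonal system
  1·M_0 + 6·M_1 + 2·M_2 = 6(Δ_1 - Δ_0) = 21
  2·M_1 + 6·M_2 + 1·M_3 = 6(Δ_2 - Δ_1) = -75
Natural end conditions: M_0 = M_3 = 0.
Forward elimination and back-substitution give M_0 = 0, M_1 = 69/8, M_2 = -123/8, M_3 = 0.
On [2, 4], with g_1(x) = a_1 + b_1·(x - 2) + c_1·(x - 2)² + d_1·(x - 2)³: c_1 = M_1/2 = 69/16, d_1 = (M_2 - M_1)/(6h_1) = -2, b_1 = Δ_1 - h_1(2M_1 + M_2)/6 = 15/8.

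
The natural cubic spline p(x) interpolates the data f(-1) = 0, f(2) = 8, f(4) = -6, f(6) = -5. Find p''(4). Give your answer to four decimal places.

7.4474

Write σ_i for p''(x_i). With h_i = 3, 2, 2 and divided differences Δ_i = 8/3, -7, 1/2, the continuity of p' gives the tridiagonal system
  3·σ_0 + 10·σ_1 + 2·σ_2 = 6(Δ_1 - Δ_0) = -58
  2·σ_1 + 8·σ_2 + 2·σ_3 = 6(Δ_2 - Δ_1) = 45
Natural end conditions: σ_0 = σ_3 = 0.
Forward elimination and back-substitution give σ_0 = 0, σ_1 = -277/38, σ_2 = 283/38, σ_3 = 0.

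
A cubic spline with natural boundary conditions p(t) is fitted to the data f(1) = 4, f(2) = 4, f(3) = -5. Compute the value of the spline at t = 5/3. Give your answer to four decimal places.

4.8333

Put M_i = p'' at the i-th knot. Here h = (1, 1) and Δ = (0, -9), so the interior equations h_(i-1)·M_(i-1) + 2(h_(i-1)+h_i)·M_i + h_i·M_(i+1) = 6(Δ_i − Δ_(i-1)) read
  1·M_0 + 4·M_1 + 1·M_2 = 6(Δ_1 - Δ_0) = -54
Natural end conditions: M_0 = M_2 = 0.
Solving the tridiagonal system: M_0 = 0, M_1 = -27/2, M_2 = 0.
On [1, 2], p(t) = 4 + 9/4·(t - 1) + 0·(t - 1)² - 9/4·(t - 1)³.
With (t - 1) = 2/3: p(5/3) = 29/6.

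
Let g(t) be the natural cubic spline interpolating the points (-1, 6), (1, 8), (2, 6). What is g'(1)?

-1

Write M_i for g''(x_i). With h_i = 2, 1 and divided differences Δ_i = 1, -2, the continuity of g' gives the tridiagonal system
  2·M_0 + 6·M_1 + 1·M_2 = 6(Δ_1 - Δ_0) = -18
Natural end conditions: M_0 = M_2 = 0.
Forward elimination and back-substitution give M_0 = 0, M_1 = -3, M_2 = 0.
On [1, 2], g'(t) = b_1 + 2c_1·(t - 1) + 3d_1·(t - 1)² with b_1 = Δ_1 - h_1(2M_1 + M_2)/6 = -1, c_1 = M_1/2 = -3/2, d_1 = (M_2 - M_1)/(6h_1) = 1/2. So g'(1) = -1.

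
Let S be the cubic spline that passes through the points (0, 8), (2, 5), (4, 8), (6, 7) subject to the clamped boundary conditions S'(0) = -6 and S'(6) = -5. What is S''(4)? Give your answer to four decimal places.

Put σ_i = S'' at the i-th knot. Here h = (2, 2, 2) and Δ = (-3/2, 3/2, -1/2), so the interior equations h_(i-1)·σ_(i-1) + 2(h_(i-1)+h_i)·σ_i + h_i·σ_(i+1) = 6(Δ_i − Δ_(i-1)) read
  2·σ_0 + 8·σ_1 + 2·σ_2 = 6(Δ_1 - Δ_0) = 18
  2·σ_1 + 8·σ_2 + 2·σ_3 = 6(Δ_2 - Δ_1) = -12
Clamped end conditions give two more equations: 2h_0·σ_0 + h_0·σ_1 = 6(Δ_0 - S'(0)) = 27 and h_2·σ_2 + 2h_2·σ_3 = 6(S'(6) - Δ_2) = -27.
Solving: σ_0 = 193/30, σ_1 = 19/30, σ_2 = 1/30, σ_3 = -203/30.

0.0333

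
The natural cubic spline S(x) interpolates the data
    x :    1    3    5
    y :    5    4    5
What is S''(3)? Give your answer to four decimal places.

0.7500

Write M_i for S''(x_i). With h_i = 2, 2 and divided differences Δ_i = -1/2, 1/2, the continuity of S' gives the tridiagonal system
  2·M_0 + 8·M_1 + 2·M_2 = 6(Δ_1 - Δ_0) = 6
Natural end conditions: M_0 = M_2 = 0.
Solving the tridiagonal system: M_0 = 0, M_1 = 3/4, M_2 = 0.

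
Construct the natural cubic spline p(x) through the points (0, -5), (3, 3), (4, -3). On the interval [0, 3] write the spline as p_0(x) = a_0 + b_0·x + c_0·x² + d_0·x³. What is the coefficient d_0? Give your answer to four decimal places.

-0.3611

Let M_i = p''(x_i). Step sizes h_i = 3, 1; slopes of the chords Δ_i = (y_(i+1) - y_i)/h_i = 8/3, -6.
  3·M_0 + 8·M_1 + 1·M_2 = 6(Δ_1 - Δ_0) = -52
Natural end conditions: M_0 = M_2 = 0.
Solving: M_0 = 0, M_1 = -13/2, M_2 = 0.
On [0, 3], with p_0(x) = a_0 + b_0·x + c_0·x² + d_0·x³: c_0 = M_0/2 = 0, d_0 = (M_1 - M_0)/(6h_0) = -13/36, b_0 = Δ_0 - h_0(2M_0 + M_1)/6 = 71/12.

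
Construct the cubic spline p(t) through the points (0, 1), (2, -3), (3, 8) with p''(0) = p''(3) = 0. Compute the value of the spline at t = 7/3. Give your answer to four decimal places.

Write M_i for p''(x_i). With h_i = 2, 1 and divided differences Δ_i = -2, 11, the continuity of p' gives the tridiagonal system
  2·M_0 + 6·M_1 + 1·M_2 = 6(Δ_1 - Δ_0) = 78
Natural end conditions: M_0 = M_2 = 0.
Solving: M_0 = 0, M_1 = 13, M_2 = 0.
On [2, 3], p(t) = -3 + 20/3·(t - 2) + 13/2·(t - 2)² - 13/6·(t - 2)³.
With (t - 2) = 1/3: p(7/3) = -11/81.

-0.1358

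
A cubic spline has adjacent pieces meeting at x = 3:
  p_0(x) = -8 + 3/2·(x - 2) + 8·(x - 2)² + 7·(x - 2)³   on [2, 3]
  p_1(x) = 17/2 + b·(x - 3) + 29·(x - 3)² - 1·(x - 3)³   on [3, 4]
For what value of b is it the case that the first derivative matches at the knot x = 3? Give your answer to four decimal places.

p_0'(x) = 3/2 + 16·(x - 2) + 21·(x - 2)², so p_0'(3) = 77/2. On the right, p_1'(3) = b, so b = 77/2.

38.5000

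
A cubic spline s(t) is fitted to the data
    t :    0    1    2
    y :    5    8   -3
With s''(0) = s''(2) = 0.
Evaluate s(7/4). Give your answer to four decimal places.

Put σ_i = s'' at the i-th knot. Here h = (1, 1) and Δ = (3, -11), so the interior equations h_(i-1)·σ_(i-1) + 2(h_(i-1)+h_i)·σ_i + h_i·σ_(i+1) = 6(Δ_i − Δ_(i-1)) read
  1·σ_0 + 4·σ_1 + 1·σ_2 = 6(Δ_1 - Δ_0) = -84
Natural end conditions: σ_0 = σ_2 = 0.
Solving: σ_0 = 0, σ_1 = -21, σ_2 = 0.
On [1, 2], s(t) = 8 - 4·(t - 1) - 21/2·(t - 1)² + 7/2·(t - 1)³.
With (t - 1) = 3/4: s(7/4) = 73/128.

0.5703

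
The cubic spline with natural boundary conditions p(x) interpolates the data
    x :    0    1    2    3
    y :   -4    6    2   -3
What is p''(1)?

With σ_i denoting the second derivative at x_i, h_i = 1, 1, 1, and Δ_i = (y_(i+1) − y_i)/h_i = 10, -4, -5:
  1·σ_0 + 4·σ_1 + 1·σ_2 = 6(Δ_1 - Δ_0) = -84
  1·σ_1 + 4·σ_2 + 1·σ_3 = 6(Δ_2 - Δ_1) = -6
Natural end conditions: σ_0 = σ_3 = 0.
Forward elimination and back-substitution give σ_0 = 0, σ_1 = -22, σ_2 = 4, σ_3 = 0.

-22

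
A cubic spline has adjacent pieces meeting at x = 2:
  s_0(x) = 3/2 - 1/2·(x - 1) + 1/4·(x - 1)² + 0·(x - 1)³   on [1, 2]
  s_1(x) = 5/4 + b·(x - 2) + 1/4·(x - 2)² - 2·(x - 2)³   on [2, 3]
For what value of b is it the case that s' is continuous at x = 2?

s_0'(x) = -1/2 + 1/2·(x - 1) + 0·(x - 1)², so s_0'(2) = 0. On the right, s_1'(2) = b, so b = 0.

0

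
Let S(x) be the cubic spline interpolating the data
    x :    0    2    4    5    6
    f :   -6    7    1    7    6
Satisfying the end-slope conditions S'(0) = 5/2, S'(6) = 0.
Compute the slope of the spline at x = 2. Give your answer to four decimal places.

Put M_i = S'' at the i-th knot. Here h = (2, 2, 1, 1) and Δ = (13/2, -3, 6, -1), so the interior equations h_(i-1)·M_(i-1) + 2(h_(i-1)+h_i)·M_i + h_i·M_(i+1) = 6(Δ_i − Δ_(i-1)) read
  2·M_0 + 8·M_1 + 2·M_2 = 6(Δ_1 - Δ_0) = -57
  2·M_1 + 6·M_2 + 1·M_3 = 6(Δ_2 - Δ_1) = 54
  1·M_2 + 4·M_3 + 1·M_4 = 6(Δ_3 - Δ_2) = -42
Clamped end conditions give two more equations: 2h_0·M_0 + h_0·M_1 = 6(Δ_0 - S'(0)) = 24 and h_3·M_3 + 2h_3·M_4 = 6(S'(6) - Δ_3) = 6.
Forward elimination and back-substitution give M_0 = 40/3, M_1 = -44/3, M_2 = 101/6, M_3 = -53/3, M_4 = 71/6.
On [2, 4], S'(x) = b_1 + 2c_1·(x - 2) + 3d_1·(x - 2)² with b_1 = Δ_1 - h_1(2M_1 + M_2)/6 = 7/6, c_1 = M_1/2 = -22/3, d_1 = (M_2 - M_1)/(6h_1) = 21/8. So S'(2) = 7/6.

1.1667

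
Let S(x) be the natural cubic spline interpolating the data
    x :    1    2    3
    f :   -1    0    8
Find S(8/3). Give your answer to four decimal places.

4.8148

Put M_i = S'' at the i-th knot. Here h = (1, 1) and Δ = (1, 8), so the interior equations h_(i-1)·M_(i-1) + 2(h_(i-1)+h_i)·M_i + h_i·M_(i+1) = 6(Δ_i − Δ_(i-1)) read
  1·M_0 + 4·M_1 + 1·M_2 = 6(Δ_1 - Δ_0) = 42
Natural end conditions: M_0 = M_2 = 0.
Solving the tridiagonal system: M_0 = 0, M_1 = 21/2, M_2 = 0.
On [2, 3], S(x) = 0 + 9/2·(x - 2) + 21/4·(x - 2)² - 7/4·(x - 2)³.
With (x - 2) = 2/3: S(8/3) = 130/27.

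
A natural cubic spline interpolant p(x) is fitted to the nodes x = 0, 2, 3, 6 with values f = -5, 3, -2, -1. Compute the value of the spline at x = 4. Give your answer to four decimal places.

Let m_i = p''(x_i). Step sizes h_i = 2, 1, 3; slopes of the chords Δ_i = (y_(i+1) - y_i)/h_i = 4, -5, 1/3.
  2·m_0 + 6·m_1 + 1·m_2 = 6(Δ_1 - Δ_0) = -54
  1·m_1 + 8·m_2 + 3·m_3 = 6(Δ_2 - Δ_1) = 32
Natural end conditions: m_0 = m_3 = 0.
Solving the tridiagonal system: m_0 = 0, m_1 = -464/47, m_2 = 246/47, m_3 = 0.
On [3, 6], p(x) = -2 - 691/141·(x - 3) + 123/47·(x - 3)² - 41/141·(x - 3)³.
With (x - 3) = 1: p(4) = -215/47.

-4.5745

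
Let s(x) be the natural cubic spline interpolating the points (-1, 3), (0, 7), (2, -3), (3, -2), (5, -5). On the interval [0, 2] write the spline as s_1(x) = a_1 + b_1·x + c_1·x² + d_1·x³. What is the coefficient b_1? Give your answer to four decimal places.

Put σ_i = s'' at the i-th knot. Here h = (1, 2, 1, 2) and Δ = (4, -5, 1, -3/2), so the interior equations h_(i-1)·σ_(i-1) + 2(h_(i-1)+h_i)·σ_i + h_i·σ_(i+1) = 6(Δ_i − Δ_(i-1)) read
  1·σ_0 + 6·σ_1 + 2·σ_2 = 6(Δ_1 - Δ_0) = -54
  2·σ_1 + 6·σ_2 + 1·σ_3 = 6(Δ_2 - Δ_1) = 36
  1·σ_2 + 6·σ_3 + 2·σ_4 = 6(Δ_3 - Δ_2) = -15
Natural end conditions: σ_0 = σ_4 = 0.
Hence σ_0 = 0, σ_1 = -392/31, σ_2 = 339/31, σ_3 = -134/31, σ_4 = 0.
On [0, 2], with s_1(x) = a_1 + b_1·x + c_1·x² + d_1·x³: c_1 = σ_1/2 = -196/31, d_1 = (σ_2 - σ_1)/(6h_1) = 731/372, b_1 = Δ_1 - h_1(2σ_1 + σ_2)/6 = -20/93.

-0.2151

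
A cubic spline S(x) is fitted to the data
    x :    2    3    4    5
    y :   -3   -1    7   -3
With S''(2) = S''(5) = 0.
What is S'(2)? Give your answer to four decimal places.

Write M_i for S''(x_i). With h_i = 1, 1, 1 and divided differences Δ_i = 2, 8, -10, the continuity of S' gives the tridiagonal system
  1·M_0 + 4·M_1 + 1·M_2 = 6(Δ_1 - Δ_0) = 36
  1·M_1 + 4·M_2 + 1·M_3 = 6(Δ_2 - Δ_1) = -108
Natural end conditions: M_0 = M_3 = 0.
Hence M_0 = 0, M_1 = 84/5, M_2 = -156/5, M_3 = 0.
On [2, 3], S'(x) = b_0 + 2c_0·(x - 2) + 3d_0·(x - 2)² with b_0 = Δ_0 - h_0(2M_0 + M_1)/6 = -4/5, c_0 = M_0/2 = 0, d_0 = (M_1 - M_0)/(6h_0) = 14/5. So S'(2) = -4/5.

-0.8000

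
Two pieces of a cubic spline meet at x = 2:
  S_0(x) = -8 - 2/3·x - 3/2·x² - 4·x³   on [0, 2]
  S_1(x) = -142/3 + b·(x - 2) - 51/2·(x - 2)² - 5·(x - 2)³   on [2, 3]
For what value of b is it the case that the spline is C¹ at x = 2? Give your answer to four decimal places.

S_0'(x) = -2/3 - 3·x - 12·x², so S_0'(2) = -164/3. On the right, S_1'(2) = b, so b = -164/3.

-54.6667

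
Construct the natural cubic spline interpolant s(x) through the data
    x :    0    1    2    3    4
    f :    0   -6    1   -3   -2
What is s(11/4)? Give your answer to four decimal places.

With σ_i denoting the second derivative at x_i, h_i = 1, 1, 1, 1, and Δ_i = (y_(i+1) − y_i)/h_i = -6, 7, -4, 1:
  1·σ_0 + 4·σ_1 + 1·σ_2 = 6(Δ_1 - Δ_0) = 78
  1·σ_1 + 4·σ_2 + 1·σ_3 = 6(Δ_2 - Δ_1) = -66
  1·σ_2 + 4·σ_3 + 1·σ_4 = 6(Δ_3 - Δ_2) = 30
Natural end conditions: σ_0 = σ_4 = 0.
Solving: σ_0 = 0, σ_1 = 183/7, σ_2 = -186/7, σ_3 = 99/7, σ_4 = 0.
On [2, 3], s(x) = 1 + 5/2·(x - 2) - 93/7·(x - 2)² + 95/14·(x - 2)³.
With (x - 2) = 3/4: s(11/4) = -1555/896.

-1.7355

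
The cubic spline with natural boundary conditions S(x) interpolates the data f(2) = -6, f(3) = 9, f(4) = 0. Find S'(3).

With M_i denoting the second derivative at x_i, h_i = 1, 1, and Δ_i = (y_(i+1) − y_i)/h_i = 15, -9:
  1·M_0 + 4·M_1 + 1·M_2 = 6(Δ_1 - Δ_0) = -144
Natural end conditions: M_0 = M_2 = 0.
Forward elimination and back-substitution give M_0 = 0, M_1 = -36, M_2 = 0.
On [3, 4], S'(x) = b_1 + 2c_1·(x - 3) + 3d_1·(x - 3)² with b_1 = Δ_1 - h_1(2M_1 + M_2)/6 = 3, c_1 = M_1/2 = -18, d_1 = (M_2 - M_1)/(6h_1) = 6. So S'(3) = 3.

3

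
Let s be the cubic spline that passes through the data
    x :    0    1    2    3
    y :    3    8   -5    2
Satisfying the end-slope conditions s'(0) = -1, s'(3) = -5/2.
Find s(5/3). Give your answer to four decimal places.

-1.6222

Put σ_i = s'' at the i-th knot. Here h = (1, 1, 1) and Δ = (5, -13, 7), so the interior equations h_(i-1)·σ_(i-1) + 2(h_(i-1)+h_i)·σ_i + h_i·σ_(i+1) = 6(Δ_i − Δ_(i-1)) read
  1·σ_0 + 4·σ_1 + 1·σ_2 = 6(Δ_1 - Δ_0) = -108
  1·σ_1 + 4·σ_2 + 1·σ_3 = 6(Δ_2 - Δ_1) = 120
Clamped end conditions give two more equations: 2h_0·σ_0 + h_0·σ_1 = 6(Δ_0 - s'(0)) = 36 and h_2·σ_2 + 2h_2·σ_3 = 6(s'(3) - Δ_2) = -57.
Solving: σ_0 = 221/5, σ_1 = -262/5, σ_2 = 287/5, σ_3 = -286/5.
On [1, 2], s(x) = 8 - 51/10·(x - 1) - 131/5·(x - 1)² + 183/10·(x - 1)³.
With (x - 1) = 2/3: s(5/3) = -73/45.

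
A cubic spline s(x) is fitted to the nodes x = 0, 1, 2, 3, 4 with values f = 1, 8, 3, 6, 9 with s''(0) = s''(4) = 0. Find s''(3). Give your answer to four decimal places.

-4.7143

Write m_i for s''(x_i). With h_i = 1, 1, 1, 1 and divided differences Δ_i = 7, -5, 3, 3, the continuity of s' gives the tridiagonal system
  1·m_0 + 4·m_1 + 1·m_2 = 6(Δ_1 - Δ_0) = -72
  1·m_1 + 4·m_2 + 1·m_3 = 6(Δ_2 - Δ_1) = 48
  1·m_2 + 4·m_3 + 1·m_4 = 6(Δ_3 - Δ_2) = 0
Natural end conditions: m_0 = m_4 = 0.
Forward elimination and back-substitution give m_0 = 0, m_1 = -159/7, m_2 = 132/7, m_3 = -33/7, m_4 = 0.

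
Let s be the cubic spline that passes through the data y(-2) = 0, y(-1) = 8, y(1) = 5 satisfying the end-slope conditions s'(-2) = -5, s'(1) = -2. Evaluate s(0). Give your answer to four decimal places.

Write m_i for s''(x_i). With h_i = 1, 2 and divided differences Δ_i = 8, -3/2, the continuity of s' gives the tridiagonal system
  1·m_0 + 6·m_1 + 2·m_2 = 6(Δ_1 - Δ_0) = -57
Clamped end conditions give two more equations: 2h_0·m_0 + h_0·m_1 = 6(Δ_0 - s'(-2)) = 78 and h_1·m_1 + 2h_1·m_2 = 6(s'(1) - Δ_1) = -3.
Solving: m_0 = 99/2, m_1 = -21, m_2 = 39/4.
On [-1, 1], s(x) = 8 + 37/4·(x + 1) - 21/2·(x + 1)² + 41/16·(x + 1)³.
With (x + 1) = 1: s(0) = 149/16.

9.3125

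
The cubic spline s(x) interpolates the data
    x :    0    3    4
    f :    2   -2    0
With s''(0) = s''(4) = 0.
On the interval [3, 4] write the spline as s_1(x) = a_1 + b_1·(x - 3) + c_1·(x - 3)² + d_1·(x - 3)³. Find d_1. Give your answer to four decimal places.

-0.4167

Put M_i = s'' at the i-th knot. Here h = (3, 1) and Δ = (-4/3, 2), so the interior equations h_(i-1)·M_(i-1) + 2(h_(i-1)+h_i)·M_i + h_i·M_(i+1) = 6(Δ_i − Δ_(i-1)) read
  3·M_0 + 8·M_1 + 1·M_2 = 6(Δ_1 - Δ_0) = 20
Natural end conditions: M_0 = M_2 = 0.
Forward elimination and back-substitution give M_0 = 0, M_1 = 5/2, M_2 = 0.
On [3, 4], with s_1(x) = a_1 + b_1·(x - 3) + c_1·(x - 3)² + d_1·(x - 3)³: c_1 = M_1/2 = 5/4, d_1 = (M_2 - M_1)/(6h_1) = -5/12, b_1 = Δ_1 - h_1(2M_1 + M_2)/6 = 7/6.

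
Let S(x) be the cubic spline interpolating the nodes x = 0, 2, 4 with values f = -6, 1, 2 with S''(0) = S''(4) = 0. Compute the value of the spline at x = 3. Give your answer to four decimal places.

Write σ_i for S''(x_i). With h_i = 2, 2 and divided differences Δ_i = 7/2, 1/2, the continuity of S' gives the tridiagonal system
  2·σ_0 + 8·σ_1 + 2·σ_2 = 6(Δ_1 - Δ_0) = -18
Natural end conditions: σ_0 = σ_2 = 0.
Solving: σ_0 = 0, σ_1 = -9/4, σ_2 = 0.
On [2, 4], S(x) = 1 + 2·(x - 2) - 9/8·(x - 2)² + 3/16·(x - 2)³.
With (x - 2) = 1: S(3) = 33/16.

2.0625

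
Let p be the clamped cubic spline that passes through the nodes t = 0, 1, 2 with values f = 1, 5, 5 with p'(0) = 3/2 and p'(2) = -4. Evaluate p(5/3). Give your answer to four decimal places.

5.8611

Put σ_i = p'' at the i-th knot. Here h = (1, 1) and Δ = (4, 0), so the interior equations h_(i-1)·σ_(i-1) + 2(h_(i-1)+h_i)·σ_i + h_i·σ_(i+1) = 6(Δ_i − Δ_(i-1)) read
  1·σ_0 + 4·σ_1 + 1·σ_2 = 6(Δ_1 - Δ_0) = -24
Clamped end conditions give two more equations: 2h_0·σ_0 + h_0·σ_1 = 6(Δ_0 - p'(0)) = 15 and h_1·σ_1 + 2h_1·σ_2 = 6(p'(2) - Δ_1) = -24.
Forward elimination and back-substitution give σ_0 = 43/4, σ_1 = -13/2, σ_2 = -35/4.
On [1, 2], p(t) = 5 + 29/8·(t - 1) - 13/4·(t - 1)² - 3/8·(t - 1)³.
With (t - 1) = 2/3: p(5/3) = 211/36.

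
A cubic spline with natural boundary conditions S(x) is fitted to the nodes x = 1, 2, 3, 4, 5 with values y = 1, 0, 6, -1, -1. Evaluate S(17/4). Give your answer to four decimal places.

-1.9609

With M_i denoting the second derivative at x_i, h_i = 1, 1, 1, 1, and Δ_i = (y_(i+1) − y_i)/h_i = -1, 6, -7, 0:
  1·M_0 + 4·M_1 + 1·M_2 = 6(Δ_1 - Δ_0) = 42
  1·M_1 + 4·M_2 + 1·M_3 = 6(Δ_2 - Δ_1) = -78
  1·M_2 + 4·M_3 + 1·M_4 = 6(Δ_3 - Δ_2) = 42
Natural end conditions: M_0 = M_4 = 0.
Solving the tridiagonal system: M_0 = 0, M_1 = 123/7, M_2 = -198/7, M_3 = 123/7, M_4 = 0.
On [4, 5], S(x) = -1 - 41/7·(x - 4) + 123/14·(x - 4)² - 41/14·(x - 4)³.
With (x - 4) = 1/4: S(17/4) = -251/128.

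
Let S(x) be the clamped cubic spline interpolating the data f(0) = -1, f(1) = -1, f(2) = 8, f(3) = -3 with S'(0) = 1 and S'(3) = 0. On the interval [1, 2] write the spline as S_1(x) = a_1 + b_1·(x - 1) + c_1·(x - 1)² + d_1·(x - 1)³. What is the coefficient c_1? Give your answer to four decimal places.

With M_i denoting the second derivative at x_i, h_i = 1, 1, 1, and Δ_i = (y_(i+1) − y_i)/h_i = 0, 9, -11:
  1·M_0 + 4·M_1 + 1·M_2 = 6(Δ_1 - Δ_0) = 54
  1·M_1 + 4·M_2 + 1·M_3 = 6(Δ_2 - Δ_1) = -120
Clamped end conditions give two more equations: 2h_0·M_0 + h_0·M_1 = 6(Δ_0 - S'(0)) = -6 and h_2·M_2 + 2h_2·M_3 = 6(S'(3) - Δ_2) = 66.
Forward elimination and back-substitution give M_0 = -56/3, M_1 = 94/3, M_2 = -158/3, M_3 = 178/3.
On [1, 2], with S_1(x) = a_1 + b_1·(x - 1) + c_1·(x - 1)² + d_1·(x - 1)³: c_1 = M_1/2 = 47/3, d_1 = (M_2 - M_1)/(6h_1) = -14, b_1 = Δ_1 - h_1(2M_1 + M_2)/6 = 22/3.

15.6667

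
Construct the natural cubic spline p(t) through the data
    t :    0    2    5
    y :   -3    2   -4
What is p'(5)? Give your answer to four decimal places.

With M_i denoting the second derivative at x_i, h_i = 2, 3, and Δ_i = (y_(i+1) − y_i)/h_i = 5/2, -2:
  2·M_0 + 10·M_1 + 3·M_2 = 6(Δ_1 - Δ_0) = -27
Natural end conditions: M_0 = M_2 = 0.
Hence M_0 = 0, M_1 = -27/10, M_2 = 0.
On [2, 5], p'(t) = b_1 + 2c_1·(t - 2) + 3d_1·(t - 2)² with b_1 = Δ_1 - h_1(2M_1 + M_2)/6 = 7/10, c_1 = M_1/2 = -27/20, d_1 = (M_2 - M_1)/(6h_1) = 3/20. So p'(5) = -67/20.

-3.3500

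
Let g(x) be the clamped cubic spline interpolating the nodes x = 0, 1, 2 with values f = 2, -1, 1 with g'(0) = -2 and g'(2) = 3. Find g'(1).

Put M_i = g'' at the i-th knot. Here h = (1, 1) and Δ = (-3, 2), so the interior equations h_(i-1)·M_(i-1) + 2(h_(i-1)+h_i)·M_i + h_i·M_(i+1) = 6(Δ_i − Δ_(i-1)) read
  1·M_0 + 4·M_1 + 1·M_2 = 6(Δ_1 - Δ_0) = 30
Clamped end conditions give two more equations: 2h_0·M_0 + h_0·M_1 = 6(Δ_0 - g'(0)) = -6 and h_1·M_1 + 2h_1·M_2 = 6(g'(2) - Δ_1) = 6.
Hence M_0 = -8, M_1 = 10, M_2 = -2.
On [1, 2], g'(x) = b_1 + 2c_1·(x - 1) + 3d_1·(x - 1)² with b_1 = Δ_1 - h_1(2M_1 + M_2)/6 = -1, c_1 = M_1/2 = 5, d_1 = (M_2 - M_1)/(6h_1) = -2. So g'(1) = -1.

-1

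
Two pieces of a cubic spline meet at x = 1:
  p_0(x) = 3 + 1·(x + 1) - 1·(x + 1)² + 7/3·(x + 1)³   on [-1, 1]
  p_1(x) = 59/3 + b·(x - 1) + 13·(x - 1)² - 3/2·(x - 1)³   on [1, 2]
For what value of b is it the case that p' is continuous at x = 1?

25

p_0'(x) = 1 - 2·(x + 1) + 7·(x + 1)², so p_0'(1) = 25. On the right, p_1'(1) = b, so b = 25.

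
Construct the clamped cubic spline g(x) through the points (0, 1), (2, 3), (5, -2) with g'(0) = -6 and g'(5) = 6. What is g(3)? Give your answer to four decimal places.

0.5926

With σ_i denoting the second derivative at x_i, h_i = 2, 3, and Δ_i = (y_(i+1) − y_i)/h_i = 1, -5/3:
  2·σ_0 + 10·σ_1 + 3·σ_2 = 6(Δ_1 - Δ_0) = -16
Clamped end conditions give two more equations: 2h_0·σ_0 + h_0·σ_1 = 6(Δ_0 - g'(0)) = 42 and h_1·σ_1 + 2h_1·σ_2 = 6(g'(5) - Δ_1) = 46.
Hence σ_0 = 29/2, σ_1 = -8, σ_2 = 35/3.
On [2, 5], g(x) = 3 + 1/2·(x - 2) - 4·(x - 2)² + 59/54·(x - 2)³.
With (x - 2) = 1: g(3) = 16/27.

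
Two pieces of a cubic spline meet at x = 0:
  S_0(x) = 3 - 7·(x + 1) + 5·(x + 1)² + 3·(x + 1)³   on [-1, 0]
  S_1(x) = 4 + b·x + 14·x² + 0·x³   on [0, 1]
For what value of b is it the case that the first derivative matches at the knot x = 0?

S_0'(x) = -7 + 10·(x + 1) + 9·(x + 1)², so S_0'(0) = 12. On the right, S_1'(0) = b, so b = 12.

12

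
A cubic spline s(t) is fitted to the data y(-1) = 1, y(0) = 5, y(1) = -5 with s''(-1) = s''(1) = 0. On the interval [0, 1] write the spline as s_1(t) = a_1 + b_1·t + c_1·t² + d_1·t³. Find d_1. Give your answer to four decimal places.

Put M_i = s'' at the i-th knot. Here h = (1, 1) and Δ = (4, -10), so the interior equations h_(i-1)·M_(i-1) + 2(h_(i-1)+h_i)·M_i + h_i·M_(i+1) = 6(Δ_i − Δ_(i-1)) read
  1·M_0 + 4·M_1 + 1·M_2 = 6(Δ_1 - Δ_0) = -84
Natural end conditions: M_0 = M_2 = 0.
Solving: M_0 = 0, M_1 = -21, M_2 = 0.
On [0, 1], with s_1(t) = a_1 + b_1·t + c_1·t² + d_1·t³: c_1 = M_1/2 = -21/2, d_1 = (M_2 - M_1)/(6h_1) = 7/2, b_1 = Δ_1 - h_1(2M_1 + M_2)/6 = -3.

3.5000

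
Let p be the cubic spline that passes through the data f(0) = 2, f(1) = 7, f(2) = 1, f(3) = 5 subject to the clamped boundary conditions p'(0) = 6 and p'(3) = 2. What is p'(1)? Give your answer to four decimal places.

Write M_i for p''(x_i). With h_i = 1, 1, 1 and divided differences Δ_i = 5, -6, 4, the continuity of p' gives the tridiagonal system
  1·M_0 + 4·M_1 + 1·M_2 = 6(Δ_1 - Δ_0) = -66
  1·M_1 + 4·M_2 + 1·M_3 = 6(Δ_2 - Δ_1) = 60
Clamped end conditions give two more equations: 2h_0·M_0 + h_0·M_1 = 6(Δ_0 - p'(0)) = -6 and h_2·M_2 + 2h_2·M_3 = 6(p'(3) - Δ_2) = -12.
Solving: M_0 = 146/15, M_1 = -382/15, M_2 = 392/15, M_3 = -286/15.
On [1, 2], p'(x) = b_1 + 2c_1·(x - 1) + 3d_1·(x - 1)² with b_1 = Δ_1 - h_1(2M_1 + M_2)/6 = -28/15, c_1 = M_1/2 = -191/15, d_1 = (M_2 - M_1)/(6h_1) = 43/5. So p'(1) = -28/15.

-1.8667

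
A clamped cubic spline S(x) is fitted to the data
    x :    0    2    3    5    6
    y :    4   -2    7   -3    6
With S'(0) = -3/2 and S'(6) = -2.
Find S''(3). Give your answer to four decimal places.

Put σ_i = S'' at the i-th knot. Here h = (2, 1, 2, 1) and Δ = (-3, 9, -5, 9), so the interior equations h_(i-1)·σ_(i-1) + 2(h_(i-1)+h_i)·σ_i + h_i·σ_(i+1) = 6(Δ_i − Δ_(i-1)) read
  2·σ_0 + 6·σ_1 + 1·σ_2 = 6(Δ_1 - Δ_0) = 72
  1·σ_1 + 6·σ_2 + 2·σ_3 = 6(Δ_2 - Δ_1) = -84
  2·σ_2 + 6·σ_3 + 1·σ_4 = 6(Δ_3 - Δ_2) = 84
Clamped end conditions give two more equations: 2h_0·σ_0 + h_0·σ_1 = 6(Δ_0 - S'(0)) = -9 and h_3·σ_3 + 2h_3·σ_4 = 6(S'(6) - Δ_3) = -66.
Solving: σ_0 = -4723/372, σ_1 = 1943/93, σ_2 = -5201/186, σ_3 = 2924/93, σ_4 = -4531/93.

-27.9624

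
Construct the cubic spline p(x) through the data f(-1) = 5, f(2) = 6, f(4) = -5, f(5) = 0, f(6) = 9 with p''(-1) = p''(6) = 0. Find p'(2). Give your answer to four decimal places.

Write M_i for p''(x_i). With h_i = 3, 2, 1, 1 and divided differences Δ_i = 1/3, -11/2, 5, 9, the continuity of p' gives the tridiagonal system
  3·M_0 + 10·M_1 + 2·M_2 = 6(Δ_1 - Δ_0) = -35
  2·M_1 + 6·M_2 + 1·M_3 = 6(Δ_2 - Δ_1) = 63
  1·M_2 + 4·M_3 + 1·M_4 = 6(Δ_3 - Δ_2) = 24
Natural end conditions: M_0 = M_4 = 0.
Solving the tridiagonal system: M_0 = 0, M_1 = -1261/214, M_2 = 1280/107, M_3 = 322/107, M_4 = 0.
On [2, 4], p'(x) = b_1 + 2c_1·(x - 2) + 3d_1·(x - 2)² with b_1 = Δ_1 - h_1(2M_1 + M_2)/6 = -3569/642, c_1 = M_1/2 = -1261/428, d_1 = (M_2 - M_1)/(6h_1) = 3821/2568. So p'(2) = -3569/642.

-5.5592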